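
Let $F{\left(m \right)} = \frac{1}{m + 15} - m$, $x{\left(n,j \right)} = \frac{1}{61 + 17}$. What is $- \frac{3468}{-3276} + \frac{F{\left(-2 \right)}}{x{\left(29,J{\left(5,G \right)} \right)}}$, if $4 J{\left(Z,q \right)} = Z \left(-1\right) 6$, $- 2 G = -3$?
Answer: $\frac{44515}{273} \approx 163.06$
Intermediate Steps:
$G = \frac{3}{2}$ ($G = \left(- \frac{1}{2}\right) \left(-3\right) = \frac{3}{2} \approx 1.5$)
$J{\left(Z,q \right)} = - \frac{3 Z}{2}$ ($J{\left(Z,q \right)} = \frac{Z \left(-1\right) 6}{4} = \frac{- Z 6}{4} = \frac{\left(-6\right) Z}{4} = - \frac{3 Z}{2}$)
$x{\left(n,j \right)} = \frac{1}{78}$
$F{\left(m \right)} = \frac{1}{15 + m} - m$
$- \frac{3468}{-3276} + \frac{F{\left(-2 \right)}}{x{\left(29,J{\left(5,G \right)} \right)}} = - \frac{3468}{-3276} + \frac{1 - \left(-2\right)^{2} - -30}{15 - 2} \frac{1}{\frac{1}{78}} = \left(-3468\right) \left(- \frac{1}{3276}\right) + \frac{1 - 4 + 30}{13} \cdot 78 = \frac{289}{273} + \frac{1 - 4 + 30}{13} \cdot 78 = \frac{289}{273} + \frac{1}{13} \cdot 27 \cdot 78 = \frac{289}{273} + \frac{27}{13} \cdot 78 = \frac{289}{273} + 162 = \frac{44515}{273}$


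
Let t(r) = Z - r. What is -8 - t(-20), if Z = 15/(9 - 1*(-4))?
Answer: -379/13 ≈ -29.154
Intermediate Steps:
Z = 15/13 (Z = 15/(9 + 4) = 15/13 ≈ 1.1538)
t(r) = 15/13 - r
-8 - t(-20) = -8 - (15/13 - 1*(-20)) = -8 - (15/13 + 20) = -8 - 1*275/13 = -8 - 275/13 = -379/13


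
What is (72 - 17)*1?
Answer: 55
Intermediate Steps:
(72 - 17)*1 = 55*1 = 55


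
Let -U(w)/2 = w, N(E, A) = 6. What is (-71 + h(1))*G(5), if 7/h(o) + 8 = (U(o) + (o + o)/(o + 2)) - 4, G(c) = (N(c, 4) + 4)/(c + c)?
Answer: -2861/40 ≈ -71.525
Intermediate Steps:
U(w) = -2*w
G(c) = 5/c (G(c) = (6 + 4)/(c + c) = 10/((2*c)) = 10*(1/(2*c)) = 5/c)
h(o) = 7/(-12 - 2*o + 2*o/(2 + o)) (h(o) = 7/(-8 + ((-2*o + (o + o)/(o + 2)) - 4)) = 7/(-8 + ((-2*o + (2*o)/(2 + o)) - 4)) = 7/(-8 + ((-2*o + 2*o/(2 + o)) - 4)) = 7/(-8 + (-4 - 2*o + 2*o/(2 + o))) = 7/(-12 - 2*o + 2*o/(2 + o)))
(-71 + h(1))*G(5) = (-71 + 7*(2 + 1)/(2*(-12 - 1*1² - 7*1)))*(5/5) = (-71 + (7/2)*3/(-12 - 1*1 - 7))*(5*(⅕)) = (-71 + (7/2)*3/(-12 - 1 - 7))*1 = (-71 + (7/2)*3/(-20))*1 = (-71 + (7/2)*(-1/20)*3)*1 = (-71 - 21/40)*1 = -2861/40*1 = -2861/40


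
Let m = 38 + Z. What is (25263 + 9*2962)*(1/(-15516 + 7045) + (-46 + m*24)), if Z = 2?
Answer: 401997979053/8471 ≈ 4.7456e+7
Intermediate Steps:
m = 40 (m = 38 + 2 = 40)
(25263 + 9*2962)*(1/(-15516 + 7045) + (-46 + m*24)) = (25263 + 9*2962)*(1/(-15516 + 7045) + (-46 + 40*24)) = (25263 + 26658)*(1/(-8471) + (-46 + 960)) = 51921*(-1/8471 + 914) = 51921*(7742493/8471) = 401997979053/8471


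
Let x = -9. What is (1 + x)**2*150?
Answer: 9600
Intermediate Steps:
(1 + x)**2*150 = (1 - 9)**2*150 = (-8)**2*150 = 64*150 = 9600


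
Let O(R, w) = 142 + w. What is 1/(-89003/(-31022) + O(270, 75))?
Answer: 31022/6820777 ≈ 0.0045482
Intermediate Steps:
1/(-89003/(-31022) + O(270, 75)) = 1/(-89003/(-31022) + (142 + 75)) = 1/(-89003*(-1/31022) + 217) = 1/(89003/31022 + 217) = 1/(6820777/31022) = 31022/6820777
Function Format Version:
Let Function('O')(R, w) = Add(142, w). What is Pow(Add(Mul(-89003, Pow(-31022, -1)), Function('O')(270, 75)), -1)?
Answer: Rational(31022, 6820777) ≈ 0.0045482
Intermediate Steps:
Pow(Add(Mul(-89003, Pow(-31022, -1)), Function('O')(270, 75)), -1) = Pow(Add(Mul(-89003, Pow(-31022, -1)), Add(142, 75)), -1) = Pow(Add(Mul(-89003, Rational(-1, 31022)), 217), -1) = Pow(Add(Rational(89003, 31022), 217), -1) = Pow(Rational(6820777, 31022), -1) = Rational(31022, 6820777)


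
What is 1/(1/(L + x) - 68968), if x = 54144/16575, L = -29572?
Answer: -163367252/11267112641461 ≈ -1.4499e-5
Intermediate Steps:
x = 18048/5525 (x = 54144*(1/16575) = 18048/5525 ≈ 3.2666)
1/(1/(L + x) - 68968) = 1/(1/(-29572 + 18048/5525) - 68968) = 1/(1/(-163367252/5525) - 68968) = 1/(-5525/163367252 - 68968) = 1/(-11267112641461/163367252) = -163367252/11267112641461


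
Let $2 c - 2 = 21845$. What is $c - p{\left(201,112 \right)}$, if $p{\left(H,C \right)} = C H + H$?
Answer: $- \frac{23579}{2} \approx -11790.0$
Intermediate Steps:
$c = \frac{21847}{2}$ ($c = 1 + \frac{1}{2} \cdot 21845 = 1 + \frac{21845}{2} = \frac{21847}{2} \approx 10924.0$)
$p{\left(H,C \right)} = H + C H$
$c - p{\left(201,112 \right)} = \frac{21847}{2} - 201 \left(1 + 112\right) = \frac{21847}{2} - 201 \cdot 113 = \frac{21847}{2} - 22713 = - \frac{23579}{2}$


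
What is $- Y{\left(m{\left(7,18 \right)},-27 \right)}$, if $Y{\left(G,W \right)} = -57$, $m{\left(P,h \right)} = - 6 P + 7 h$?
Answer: $57$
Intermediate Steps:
$- Y{\left(m{\left(7,18 \right)},-27 \right)} = \left(-1\right) \left(-57\right) = 57$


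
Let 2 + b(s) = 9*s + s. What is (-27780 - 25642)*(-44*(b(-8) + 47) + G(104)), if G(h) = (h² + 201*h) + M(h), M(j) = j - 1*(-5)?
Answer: -1782638718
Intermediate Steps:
b(s) = -2 + 10*s (b(s) = -2 + (9*s + s) = -2 + 10*s)
M(j) = 5 + j (M(j) = j + 5 = 5 + j)
G(h) = 5 + h² + 202*h (G(h) = (h² + 201*h) + (5 + h) = 5 + h² + 202*h)
(-27780 - 25642)*(-44*(b(-8) + 47) + G(104)) = (-27780 - 25642)*(-44*((-2 + 10*(-8)) + 47) + (5 + 104² + 202*104)) = -53422*(-44*((-2 - 80) + 47) + (5 + 10816 + 21008)) = -53422*(-44*(-82 + 47) + 31829) = -53422*(-44*(-35) + 31829) = -53422*(1540 + 31829) = -53422*33369 = -1782638718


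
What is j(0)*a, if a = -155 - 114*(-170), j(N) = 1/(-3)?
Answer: -19225/3 ≈ -6408.3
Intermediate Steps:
j(N) = -⅓
a = 19225 (a = -155 + 19380 = 19225)
j(0)*a = -⅓*19225 = -19225/3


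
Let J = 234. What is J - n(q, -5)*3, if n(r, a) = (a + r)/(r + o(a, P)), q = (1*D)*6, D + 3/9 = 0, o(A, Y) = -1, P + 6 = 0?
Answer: 227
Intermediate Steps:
P = -6 (P = -6 + 0 = -6)
D = -⅓ (D = -⅓ + 0 = -⅓ ≈ -0.33333)
q = -2 (q = (1*(-⅓))*6 = -⅓*6 = -2)
n(r, a) = (a + r)/(-1 + r) (n(r, a) = (a + r)/(r - 1) = (a + r)/(-1 + r))
J - n(q, -5)*3 = 234 - (-5 - 2)/(-1 - 2)*3 = 234 - -7/(-3)*3 = 234 - (-⅓*(-7))*3 = 234 - 7*3/3 = 234 - 1*7 = 234 - 7 = 227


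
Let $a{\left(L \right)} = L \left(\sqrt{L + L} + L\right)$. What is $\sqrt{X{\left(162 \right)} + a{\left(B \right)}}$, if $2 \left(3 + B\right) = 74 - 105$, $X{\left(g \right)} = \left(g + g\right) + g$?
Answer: $\frac{\sqrt{3313 - 74 i \sqrt{37}}}{2} \approx 28.845 - 1.9506 i$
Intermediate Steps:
$X{\left(g \right)} = 3 g$ ($X{\left(g \right)} = 2 g + g = 3 g$)
$B = - \frac{37}{2}$ ($B = -3 + \frac{74 - 105}{2} = -3 + \frac{1}{2} \left(-31\right) = -3 - \frac{31}{2} = - \frac{37}{2} \approx -18.5$)
$a{\left(L \right)} = L \left(L + \sqrt{2} \sqrt{L}\right)$ ($a{\left(L \right)} = L \left(\sqrt{2 L} + L\right) = L \left(\sqrt{2} \sqrt{L} + L\right) = L \left(L + \sqrt{2} \sqrt{L}\right)$)
$\sqrt{X{\left(162 \right)} + a{\left(B \right)}} = \sqrt{3 \cdot 162 + \left(\left(- \frac{37}{2}\right)^{2} + \sqrt{2} \left(- \frac{37}{2}\right)^{\frac{3}{2}}\right)} = \sqrt{486 + \left(\frac{1369}{4} + \sqrt{2} \left(- \frac{37 i \sqrt{74}}{4}\right)\right)} = \sqrt{486 + \left(\frac{1369}{4} - \frac{37 i \sqrt{37}}{2}\right)} = \sqrt{\frac{3313}{4} - \frac{37 i \sqrt{37}}{2}}$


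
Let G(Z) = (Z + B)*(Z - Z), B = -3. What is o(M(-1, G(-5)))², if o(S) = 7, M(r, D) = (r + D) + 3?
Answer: 49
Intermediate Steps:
G(Z) = 0 (G(Z) = (Z - 3)*(Z - Z) = (-3 + Z)*0 = 0)
M(r, D) = 3 + D + r (M(r, D) = (D + r) + 3 = 3 + D + r)
o(M(-1, G(-5)))² = 7² = 49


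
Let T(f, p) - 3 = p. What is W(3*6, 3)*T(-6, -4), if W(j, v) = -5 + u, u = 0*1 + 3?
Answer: 2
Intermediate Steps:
u = 3 (u = 0 + 3 = 3)
T(f, p) = 3 + p
W(j, v) = -2 (W(j, v) = -5 + 3 = -2)
W(3*6, 3)*T(-6, -4) = -2*(3 - 4) = -2*(-1) = 2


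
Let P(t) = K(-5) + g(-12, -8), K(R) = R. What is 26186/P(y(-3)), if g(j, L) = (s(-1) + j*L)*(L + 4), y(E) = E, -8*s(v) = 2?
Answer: -13093/194 ≈ -67.490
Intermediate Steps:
s(v) = -1/4 (s(v) = -1/8*2 = -1/4)
g(j, L) = (4 + L)*(-1/4 + L*j) (g(j, L) = (-1/4 + j*L)*(L + 4) = (-1/4 + L*j)*(4 + L) = (4 + L)*(-1/4 + L*j))
P(t) = -388 (P(t) = -5 + (-1 - 1/4*(-8) - 12*(-8)**2 + 4*(-8)*(-12)) = -5 + (-1 + 2 - 12*64 + 384) = -5 + (-1 + 2 - 768 + 384) = -5 - 383 = -388)
26186/P(y(-3)) = 26186/(-388) = 26186*(-1/388) = -13093/194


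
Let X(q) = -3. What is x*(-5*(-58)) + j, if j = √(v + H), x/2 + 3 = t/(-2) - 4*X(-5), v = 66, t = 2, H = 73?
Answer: 4640 + √139 ≈ 4651.8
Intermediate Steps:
x = 16 (x = -6 + 2*(2/(-2) - 4*(-3)) = -6 + 2*(2*(-½) + 12) = -6 + 2*(-1 + 12) = -6 + 2*11 = -6 + 22 = 16)
j = √139 (j = √(66 + 73) = √139 ≈ 11.790)
x*(-5*(-58)) + j = 16*(-5*(-58)) + √139 = 16*290 + √139 = 4640 + √139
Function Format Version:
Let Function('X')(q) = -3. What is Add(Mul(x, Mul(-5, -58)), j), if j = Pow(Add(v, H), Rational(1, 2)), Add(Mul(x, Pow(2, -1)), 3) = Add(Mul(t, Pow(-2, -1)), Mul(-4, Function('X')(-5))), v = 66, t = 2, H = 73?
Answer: Add(4640, Pow(139, Rational(1, 2))) ≈ 4651.8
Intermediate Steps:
x = 16 (x = Add(-6, Mul(2, Add(Mul(2, Pow(-2, -1)), Mul(-4, -3)))) = Add(-6, Mul(2, Add(Mul(2, Rational(-1, 2)), 12))) = Add(-6, Mul(2, Add(-1, 12))) = Add(-6, Mul(2, 11)) = Add(-6, 22) = 16)
j = Pow(139, Rational(1, 2)) (j = Pow(Add(66, 73), Rational(1, 2)) = Pow(139, Rational(1, 2)) ≈ 11.790)
Add(Mul(x, Mul(-5, -58)), j) = Add(Mul(16, Mul(-5, -58)), Pow(139, Rational(1, 2))) = Add(Mul(16, 290), Pow(139, Rational(1, 2))) = Add(4640, Pow(139, Rational(1, 2)))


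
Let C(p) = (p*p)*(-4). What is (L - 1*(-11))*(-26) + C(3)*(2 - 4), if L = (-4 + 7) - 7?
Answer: -110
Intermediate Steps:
L = -4 (L = 3 - 7 = -4)
C(p) = -4*p² (C(p) = p²*(-4) = -4*p²)
(L - 1*(-11))*(-26) + C(3)*(2 - 4) = (-4 - 1*(-11))*(-26) + (-4*3²)*(2 - 4) = (-4 + 11)*(-26) - 4*9*(-2) = 7*(-26) - 36*(-2) = -182 + 72 = -110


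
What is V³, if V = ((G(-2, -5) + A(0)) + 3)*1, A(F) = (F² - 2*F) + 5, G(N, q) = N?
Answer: 216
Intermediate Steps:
A(F) = 5 + F² - 2*F
V = 6 (V = ((-2 + (5 + 0² - 2*0)) + 3)*1 = ((-2 + (5 + 0 + 0)) + 3)*1 = ((-2 + 5) + 3)*1 = (3 + 3)*1 = 6*1 = 6)
V³ = 6³ = 216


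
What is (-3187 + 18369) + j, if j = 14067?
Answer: 29249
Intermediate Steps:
(-3187 + 18369) + j = (-3187 + 18369) + 14067 = 15182 + 14067 = 29249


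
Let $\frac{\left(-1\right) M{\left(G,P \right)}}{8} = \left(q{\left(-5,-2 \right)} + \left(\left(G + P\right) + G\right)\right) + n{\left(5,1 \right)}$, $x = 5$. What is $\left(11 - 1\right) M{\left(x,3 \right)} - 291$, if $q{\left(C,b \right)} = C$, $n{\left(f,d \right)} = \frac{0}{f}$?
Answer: $-931$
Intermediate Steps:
$n{\left(f,d \right)} = 0$
$M{\left(G,P \right)} = 40 - 16 G - 8 P$ ($M{\left(G,P \right)} = - 8 \left(\left(-5 + \left(\left(G + P\right) + G\right)\right) + 0\right) = - 8 \left(\left(-5 + \left(P + 2 G\right)\right) + 0\right) = - 8 \left(\left(-5 + P + 2 G\right) + 0\right) = - 8 \left(-5 + P + 2 G\right) = 40 - 16 G - 8 P$)
$\left(11 - 1\right) M{\left(x,3 \right)} - 291 = \left(11 - 1\right) \left(40 - 80 - 24\right) - 291 = 10 \left(40 - 80 - 24\right) - 291 = 10 \left(-64\right) - 291 = -640 - 291 = -931$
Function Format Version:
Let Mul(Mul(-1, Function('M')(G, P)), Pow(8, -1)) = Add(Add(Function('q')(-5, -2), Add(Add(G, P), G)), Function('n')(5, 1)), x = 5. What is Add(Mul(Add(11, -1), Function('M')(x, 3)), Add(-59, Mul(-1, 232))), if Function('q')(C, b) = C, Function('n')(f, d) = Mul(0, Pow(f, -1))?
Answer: -931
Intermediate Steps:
Function('n')(f, d) = 0
Function('M')(G, P) = Add(40, Mul(-16, G), Mul(-8, P)) (Function('M')(G, P) = Mul(-8, Add(Add(-5, Add(Add(G, P), G)), 0)) = Mul(-8, Add(Add(-5, Add(P, Mul(2, G))), 0)) = Mul(-8, Add(Add(-5, P, Mul(2, G)), 0)) = Mul(-8, Add(-5, P, Mul(2, G))) = Add(40, Mul(-16, G), Mul(-8, P)))
Add(Mul(Add(11, -1), Function('M')(x, 3)), Add(-59, Mul(-1, 232))) = Add(Mul(Add(11, -1), Add(40, Mul(-16, 5), Mul(-8, 3))), Add(-59, Mul(-1, 232))) = Add(Mul(10, Add(40, -80, -24)), Add(-59, -232)) = Add(Mul(10, -64), -291) = Add(-640, -291) = -931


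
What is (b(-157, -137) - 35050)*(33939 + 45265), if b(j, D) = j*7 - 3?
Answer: -2863383008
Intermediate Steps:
b(j, D) = -3 + 7*j (b(j, D) = 7*j - 3 = -3 + 7*j)
(b(-157, -137) - 35050)*(33939 + 45265) = ((-3 + 7*(-157)) - 35050)*(33939 + 45265) = ((-3 - 1099) - 35050)*79204 = (-1102 - 35050)*79204 = -36152*79204 = -2863383008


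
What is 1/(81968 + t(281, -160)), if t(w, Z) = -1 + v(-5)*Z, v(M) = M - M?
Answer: 1/81967 ≈ 1.2200e-5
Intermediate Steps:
v(M) = 0
t(w, Z) = -1 (t(w, Z) = -1 + 0*Z = -1 + 0 = -1)
1/(81968 + t(281, -160)) = 1/(81968 - 1) = 1/81967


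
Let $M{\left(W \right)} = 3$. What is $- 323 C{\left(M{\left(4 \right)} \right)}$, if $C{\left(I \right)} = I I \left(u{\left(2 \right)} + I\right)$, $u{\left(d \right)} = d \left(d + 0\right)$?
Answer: $-20349$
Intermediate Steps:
$u{\left(d \right)} = d^{2}$ ($u{\left(d \right)} = d d = d^{2}$)
$C{\left(I \right)} = I^{2} \left(4 + I\right)$ ($C{\left(I \right)} = I I \left(2^{2} + I\right) = I^{2} \left(4 + I\right)$)
$- 323 C{\left(M{\left(4 \right)} \right)} = - 323 \cdot 3^{2} \left(4 + 3\right) = - 323 \cdot 9 \cdot 7 = \left(-323\right) 63 = -20349$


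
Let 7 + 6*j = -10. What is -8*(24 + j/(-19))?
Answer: -11012/57 ≈ -193.19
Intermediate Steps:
j = -17/6 (j = -7/6 + (⅙)*(-10) = -7/6 - 5/3 = -17/6 ≈ -2.8333)
-8*(24 + j/(-19)) = -8*(24 - 17/6/(-19)) = -8*(24 - 17/6*(-1/19)) = -8*(24 + 17/114) = -8*2753/114 = -11012/57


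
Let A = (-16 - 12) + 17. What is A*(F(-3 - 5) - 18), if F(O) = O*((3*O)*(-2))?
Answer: 4422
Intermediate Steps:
A = -11 (A = -28 + 17 = -11)
F(O) = -6*O² (F(O) = O*(-6*O) = -6*O²)
A*(F(-3 - 5) - 18) = -11*(-6*(-3 - 5)² - 18) = -11*(-6*(-8)² - 18) = -11*(-6*64 - 18) = -11*(-384 - 18) = -11*(-402) = 4422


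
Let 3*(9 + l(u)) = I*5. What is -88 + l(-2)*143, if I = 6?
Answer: 55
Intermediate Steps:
l(u) = 1 (l(u) = -9 + (6*5)/3 = -9 + (⅓)*30 = -9 + 10 = 1)
-88 + l(-2)*143 = -88 + 1*143 = -88 + 143 = 55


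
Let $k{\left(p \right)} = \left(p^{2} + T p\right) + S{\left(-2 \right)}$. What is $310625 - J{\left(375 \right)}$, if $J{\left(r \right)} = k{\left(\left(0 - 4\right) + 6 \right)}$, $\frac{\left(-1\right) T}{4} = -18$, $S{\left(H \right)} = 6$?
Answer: $310471$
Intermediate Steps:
$T = 72$ ($T = \left(-4\right) \left(-18\right) = 72$)
$k{\left(p \right)} = 6 + p^{2} + 72 p$ ($k{\left(p \right)} = \left(p^{2} + 72 p\right) + 6 = 6 + p^{2} + 72 p$)
$J{\left(r \right)} = 154$ ($J{\left(r \right)} = 6 + \left(\left(0 - 4\right) + 6\right)^{2} + 72 \left(\left(0 - 4\right) + 6\right) = 6 + \left(-4 + 6\right)^{2} + 72 \left(-4 + 6\right) = 6 + 2^{2} + 72 \cdot 2 = 6 + 4 + 144 = 154$)
$310625 - J{\left(375 \right)} = 310625 - 154 = 310471$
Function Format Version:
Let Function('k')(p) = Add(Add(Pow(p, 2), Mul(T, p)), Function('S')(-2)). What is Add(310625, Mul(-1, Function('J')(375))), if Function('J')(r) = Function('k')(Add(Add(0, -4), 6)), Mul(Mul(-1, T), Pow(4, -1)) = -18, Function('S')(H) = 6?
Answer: 310471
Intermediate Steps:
T = 72 (T = Mul(-4, -18) = 72)
Function('k')(p) = Add(6, Pow(p, 2), Mul(72, p)) (Function('k')(p) = Add(Add(Pow(p, 2), Mul(72, p)), 6) = Add(6, Pow(p, 2), Mul(72, p)))
Function('J')(r) = 154 (Function('J')(r) = Add(6, Pow(Add(Add(0, -4), 6), 2), Mul(72, Add(Add(0, -4), 6))) = Add(6, Pow(Add(-4, 6), 2), Mul(72, Add(-4, 6))) = Add(6, Pow(2, 2), Mul(72, 2)) = Add(6, 4, 144) = 154)
Add(310625, Mul(-1, Function('J')(375))) = Add(310625, Mul(-1, 154)) = Add(310625, -154) = 310471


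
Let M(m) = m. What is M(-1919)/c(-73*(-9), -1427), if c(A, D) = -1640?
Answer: 1919/1640 ≈ 1.1701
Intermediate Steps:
M(-1919)/c(-73*(-9), -1427) = -1919/(-1640) = -1919*(-1/1640) = 1919/1640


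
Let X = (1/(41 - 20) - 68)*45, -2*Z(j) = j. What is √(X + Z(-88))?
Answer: 17*I*√511/7 ≈ 54.899*I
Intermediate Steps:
Z(j) = -j/2
X = -21405/7 (X = (1/21 - 68)*45 = -1427/21*45 = -21405/7 ≈ -3057.9)
√(X + Z(-88)) = √(-21405/7 - ½*(-88)) = √(-21405/7 + 44) = √(-21097/7) = 17*I*√511/7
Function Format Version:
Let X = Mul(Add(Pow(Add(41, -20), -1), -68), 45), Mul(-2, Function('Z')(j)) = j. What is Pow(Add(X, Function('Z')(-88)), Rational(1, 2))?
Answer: Mul(Rational(17, 7), I, Pow(511, Rational(1, 2))) ≈ Mul(54.899, I)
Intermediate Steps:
Function('Z')(j) = Mul(Rational(-1, 2), j)
X = Rational(-21405, 7) (X = Mul(Add(Pow(21, -1), -68), 45) = Mul(Add(Rational(1, 21), -68), 45) = Mul(Rational(-1427, 21), 45) = Rational(-21405, 7) ≈ -3057.9)
Pow(Add(X, Function('Z')(-88)), Rational(1, 2)) = Pow(Add(Rational(-21405, 7), Mul(Rational(-1, 2), -88)), Rational(1, 2)) = Pow(Add(Rational(-21405, 7), 44), Rational(1, 2)) = Pow(Rational(-21097, 7), Rational(1, 2)) = Mul(Rational(17, 7), I, Pow(511, Rational(1, 2)))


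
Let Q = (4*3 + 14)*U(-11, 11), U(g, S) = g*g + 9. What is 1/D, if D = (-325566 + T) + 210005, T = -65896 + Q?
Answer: -1/178077 ≈ -5.6155e-6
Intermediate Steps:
U(g, S) = 9 + g² (U(g, S) = g² + 9 = 9 + g²)
Q = 3380 (Q = (4*3 + 14)*(9 + (-11)²) = (12 + 14)*(9 + 121) = 26*130 = 3380)
T = -62516 (T = -65896 + 3380 = -62516)
D = -178077 (D = (-325566 - 62516) + 210005 = -388082 + 210005 = -178077)
1/D = 1/(-178077) = -1/178077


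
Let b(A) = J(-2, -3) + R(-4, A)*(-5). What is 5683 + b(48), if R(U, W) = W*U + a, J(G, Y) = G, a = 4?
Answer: 6621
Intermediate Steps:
R(U, W) = 4 + U*W (R(U, W) = W*U + 4 = U*W + 4 = 4 + U*W)
b(A) = -22 + 20*A (b(A) = -2 + (4 - 4*A)*(-5) = -2 + (-20 + 20*A) = -22 + 20*A)
5683 + b(48) = 5683 + (-22 + 20*48) = 5683 + (-22 + 960) = 5683 + 938 = 6621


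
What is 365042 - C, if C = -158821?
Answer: 523863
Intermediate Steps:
365042 - C = 365042 - 1*(-158821) = 365042 + 158821 = 523863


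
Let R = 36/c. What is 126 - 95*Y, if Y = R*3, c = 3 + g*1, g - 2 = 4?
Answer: -1014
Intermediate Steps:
g = 6 (g = 2 + 4 = 6)
c = 9 (c = 3 + 6*1 = 3 + 6 = 9)
R = 4 (R = 36/9 = 36*(⅑) = 4)
Y = 12 (Y = 4*3 = 12)
126 - 95*Y = 126 - 95*12 = 126 - 1140 = -1014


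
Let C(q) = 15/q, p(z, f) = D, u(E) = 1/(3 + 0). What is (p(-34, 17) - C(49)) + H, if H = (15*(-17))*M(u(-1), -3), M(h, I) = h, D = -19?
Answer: -5111/49 ≈ -104.31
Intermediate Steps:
u(E) = ⅓ (u(E) = 1/3 = ⅓)
p(z, f) = -19
H = -85 (H = (15*(-17))*(⅓) = -255*⅓ = -85)
(p(-34, 17) - C(49)) + H = (-19 - 15/49) - 85 = -946/49 - 85 = -5111/49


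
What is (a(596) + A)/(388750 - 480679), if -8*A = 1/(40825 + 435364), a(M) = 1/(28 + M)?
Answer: -476111/27315961034544 ≈ -1.7430e-8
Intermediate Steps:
A = -1/3809512 (A = -1/(8*(40825 + 435364)) = -⅛/476189 = -⅛*1/476189 = -1/3809512 ≈ -2.6250e-7)
(a(596) + A)/(388750 - 480679) = (1/(28 + 596) - 1/3809512)/(388750 - 480679) = (1/624 - 1/3809512)/(-91929) = (1/624 - 1/3809512)*(-1/91929) = (476111/297141936)*(-1/91929) = -476111/27315961034544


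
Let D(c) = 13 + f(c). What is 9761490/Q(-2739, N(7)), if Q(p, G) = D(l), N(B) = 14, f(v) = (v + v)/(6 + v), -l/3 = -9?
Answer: 107376390/161 ≈ 6.6693e+5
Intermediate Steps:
l = 27 (l = -3*(-9) = 27)
f(v) = 2*v/(6 + v) (f(v) = (2*v)/(6 + v) = 2*v/(6 + v))
D(c) = 13 + 2*c/(6 + c)
Q(p, G) = 161/11 (Q(p, G) = 3*(26 + 5*27)/(6 + 27) = 3*(26 + 135)/33 = 3*(1/33)*161 = 161/11)
9761490/Q(-2739, N(7)) = 9761490/(161/11) = 9761490*(11/161) = 107376390/161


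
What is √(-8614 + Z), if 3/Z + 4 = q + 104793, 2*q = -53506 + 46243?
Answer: 2*I*√88145681787565/202315 ≈ 92.812*I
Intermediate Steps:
q = -7263/2 (q = (-53506 + 46243)/2 = (½)*(-7263) = -7263/2 ≈ -3631.5)
Z = 6/202315 (Z = 3/(-4 + (-7263/2 + 104793)) = 3/(-4 + 202323/2) = 3/(202315/2) = 3*(2/202315) = 6/202315 ≈ 2.9657e-5)
√(-8614 + Z) = √(-8614 + 6/202315) = √(-1742741404/202315) = 2*I*√88145681787565/202315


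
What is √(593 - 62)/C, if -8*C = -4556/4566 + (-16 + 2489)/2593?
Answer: 142075656*√59/260995 ≈ 4181.3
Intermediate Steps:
C = 260995/47358552 (C = -(-4556/4566 + (-16 + 2489)/2593)/8 = -(-4556*1/4566 + 2473*(1/2593))/8 = -(-2278/2283 + 2473/2593)/8 = -⅛*(-260995/5919819) = 260995/47358552 ≈ 0.0055110)
√(593 - 62)/C = √(593 - 62)/(260995/47358552) = √531*(47358552/260995) = (3*√59)*(47358552/260995) = 142075656*√59/260995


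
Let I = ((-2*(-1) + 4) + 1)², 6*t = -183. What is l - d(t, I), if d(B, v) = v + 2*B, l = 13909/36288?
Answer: 64195/5184 ≈ 12.383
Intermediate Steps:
t = -61/2 (t = (⅙)*(-183) = -61/2 ≈ -30.500)
l = 1987/5184 (l = 13909*(1/36288) = 1987/5184 ≈ 0.38329)
I = 49 (I = ((2 + 4) + 1)² = (6 + 1)² = 7² = 49)
l - d(t, I) = 1987/5184 - (49 + 2*(-61/2)) = 1987/5184 - (49 - 61) = 1987/5184 - 1*(-12) = 1987/5184 + 12 = 64195/5184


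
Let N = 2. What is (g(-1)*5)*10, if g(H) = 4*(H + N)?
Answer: 200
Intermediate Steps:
g(H) = 8 + 4*H (g(H) = 4*(H + 2) = 4*(2 + H) = 8 + 4*H)
(g(-1)*5)*10 = ((8 + 4*(-1))*5)*10 = ((8 - 4)*5)*10 = (4*5)*10 = 20*10 = 200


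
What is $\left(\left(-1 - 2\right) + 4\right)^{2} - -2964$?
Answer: $2965$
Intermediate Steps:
$\left(\left(-1 - 2\right) + 4\right)^{2} - -2964 = \left(\left(-1 - 2\right) + 4\right)^{2} + 2964 = \left(-3 + 4\right)^{2} + 2964 = 1^{2} + 2964 = 1 + 2964 = 2965$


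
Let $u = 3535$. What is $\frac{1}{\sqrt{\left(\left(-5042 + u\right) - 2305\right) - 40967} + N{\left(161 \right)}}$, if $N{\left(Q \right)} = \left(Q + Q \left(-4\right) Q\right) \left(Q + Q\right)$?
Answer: $- \frac{4762058}{158740374773945} - \frac{i \sqrt{44779}}{1111182623417615} \approx -2.9999 \cdot 10^{-8} - 1.9044 \cdot 10^{-13} i$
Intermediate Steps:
$N{\left(Q \right)} = 2 Q \left(Q - 4 Q^{2}\right)$ ($N{\left(Q \right)} = \left(Q + - 4 Q Q\right) 2 Q = \left(Q - 4 Q^{2}\right) 2 Q = 2 Q \left(Q - 4 Q^{2}\right)$)
$\frac{1}{\sqrt{\left(\left(-5042 + u\right) - 2305\right) - 40967} + N{\left(161 \right)}} = \frac{1}{\sqrt{\left(\left(-5042 + 3535\right) - 2305\right) - 40967} + 161^{2} \left(2 - 1288\right)} = \frac{1}{\sqrt{\left(-1507 - 2305\right) - 40967} + 25921 \left(2 - 1288\right)} = \frac{1}{\sqrt{-3812 - 40967} + 25921 \left(-1286\right)} = \frac{1}{\sqrt{-44779} - 33334406} = \frac{1}{i \sqrt{44779} - 33334406} = \frac{1}{-33334406 + i \sqrt{44779}}$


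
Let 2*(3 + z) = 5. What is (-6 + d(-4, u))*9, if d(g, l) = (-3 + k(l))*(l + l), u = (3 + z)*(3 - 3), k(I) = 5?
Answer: -54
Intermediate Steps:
z = -½ (z = -3 + (½)*5 = -3 + 5/2 = -½ ≈ -0.50000)
u = 0 (u = (3 - ½)*(3 - 3) = (5/2)*0 = 0)
d(g, l) = 4*l (d(g, l) = (-3 + 5)*(l + l) = 2*(2*l) = 4*l)
(-6 + d(-4, u))*9 = (-6 + 4*0)*9 = (-6 + 0)*9 = -6*9 = -54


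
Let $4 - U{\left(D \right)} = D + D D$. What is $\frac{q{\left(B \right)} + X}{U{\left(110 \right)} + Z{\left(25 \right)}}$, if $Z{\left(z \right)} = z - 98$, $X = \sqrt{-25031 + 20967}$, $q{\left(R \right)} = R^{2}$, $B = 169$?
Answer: $- \frac{28561}{12279} - \frac{4 i \sqrt{254}}{12279} \approx -2.326 - 0.0051918 i$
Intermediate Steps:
$U{\left(D \right)} = 4 - D - D^{2}$ ($U{\left(D \right)} = 4 - \left(D + D D\right) = 4 - \left(D + D^{2}\right) = 4 - D - D^{2}$)
$X = 4 i \sqrt{254}$ ($X = \sqrt{-4064} = 4 i \sqrt{254} \approx 63.75 i$)
$Z{\left(z \right)} = -98 + z$ ($Z{\left(z \right)} = z - 98 = -98 + z$)
$\frac{q{\left(B \right)} + X}{U{\left(110 \right)} + Z{\left(25 \right)}} = \frac{169^{2} + 4 i \sqrt{254}}{\left(4 - 110 - 110^{2}\right) + \left(-98 + 25\right)} = \frac{28561 + 4 i \sqrt{254}}{\left(4 - 110 - 12100\right) - 73} = \frac{28561 + 4 i \sqrt{254}}{-12206 - 73} = \frac{28561 + 4 i \sqrt{254}}{-12279} = \left(28561 + 4 i \sqrt{254}\right) \left(- \frac{1}{12279}\right) = - \frac{28561}{12279} - \frac{4 i \sqrt{254}}{12279}$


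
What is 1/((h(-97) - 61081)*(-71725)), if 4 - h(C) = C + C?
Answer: 1/4366833175 ≈ 2.2900e-10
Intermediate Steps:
h(C) = 4 - 2*C (h(C) = 4 - (C + C) = 4 - 2*C)
1/((h(-97) - 61081)*(-71725)) = 1/(((4 - 2*(-97)) - 61081)*(-71725)) = -1/71725/((4 + 194) - 61081) = -1/71725/(198 - 61081) = -1/71725/(-60883) = -1/60883*(-1/71725) = 1/4366833175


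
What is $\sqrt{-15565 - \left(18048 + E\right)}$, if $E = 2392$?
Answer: $i \sqrt{36005} \approx 189.75 i$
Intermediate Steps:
$\sqrt{-15565 - \left(18048 + E\right)} = \sqrt{-15565 - 20440} = \sqrt{-36005} = i \sqrt{36005}$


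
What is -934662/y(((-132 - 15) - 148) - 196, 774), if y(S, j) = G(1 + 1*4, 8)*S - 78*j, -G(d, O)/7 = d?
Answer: 934662/43187 ≈ 21.642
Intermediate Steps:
G(d, O) = -7*d
y(S, j) = -78*j - 35*S (y(S, j) = (-7*(1 + 1*4))*S - 78*j = (-7*(1 + 4))*S - 78*j = (-7*5)*S - 78*j = -35*S - 78*j = -78*j - 35*S)
-934662/y(((-132 - 15) - 148) - 196, 774) = -934662/(-78*774 - 35*(((-132 - 15) - 148) - 196)) = -934662/(-60372 - 35*((-147 - 148) - 196)) = -934662/(-60372 - 35*(-295 - 196)) = -934662/(-60372 - 35*(-491)) = -934662/(-60372 + 17185) = -934662/(-43187) = -934662*(-1/43187) = 934662/43187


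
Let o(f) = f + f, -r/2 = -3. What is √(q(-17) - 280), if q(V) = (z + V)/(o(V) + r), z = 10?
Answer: I*√1119/2 ≈ 16.726*I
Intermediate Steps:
r = 6 (r = -2*(-3) = 6)
o(f) = 2*f
q(V) = (10 + V)/(6 + 2*V) (q(V) = (10 + V)/(2*V + 6) = (10 + V)/(6 + 2*V))
√(q(-17) - 280) = √((10 - 17)/(2*(3 - 17)) - 280) = √((½)*(-7)/(-14) - 280) = √((½)*(-1/14)*(-7) - 280) = √(¼ - 280) = √(-1119/4) = I*√1119/2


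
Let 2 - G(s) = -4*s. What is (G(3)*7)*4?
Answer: 392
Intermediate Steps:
G(s) = 2 + 4*s (G(s) = 2 - (-4)*s = 2 + 4*s)
(G(3)*7)*4 = ((2 + 4*3)*7)*4 = ((2 + 12)*7)*4 = (14*7)*4 = 98*4 = 392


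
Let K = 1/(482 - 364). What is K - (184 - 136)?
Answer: -5663/118 ≈ -47.992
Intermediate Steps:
K = 1/118 ≈ 0.0084746
K - (184 - 136) = 1/118 - (184 - 136) = 1/118 - 1*48 = 1/118 - 48 = -5663/118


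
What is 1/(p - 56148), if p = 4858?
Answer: -1/51290 ≈ -1.9497e-5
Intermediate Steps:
1/(p - 56148) = 1/(4858 - 56148) = 1/(-51290) = -1/51290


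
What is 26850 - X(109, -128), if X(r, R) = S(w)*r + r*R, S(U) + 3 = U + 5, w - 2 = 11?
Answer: 39167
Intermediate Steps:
w = 13 (w = 2 + 11 = 13)
S(U) = 2 + U (S(U) = -3 + (U + 5) = -3 + (5 + U) = 2 + U)
X(r, R) = 15*r + R*r (X(r, R) = (2 + 13)*r + r*R = 15*r + R*r)
26850 - X(109, -128) = 26850 - 109*(15 - 128) = 26850 - 109*(-113) = 26850 - 1*(-12317) = 26850 + 12317 = 39167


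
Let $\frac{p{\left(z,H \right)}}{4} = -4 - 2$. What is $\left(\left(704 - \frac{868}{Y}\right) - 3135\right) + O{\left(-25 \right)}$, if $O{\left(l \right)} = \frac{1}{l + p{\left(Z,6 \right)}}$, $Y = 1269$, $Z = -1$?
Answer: $- \frac{151205812}{62181} \approx -2431.7$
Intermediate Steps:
$p{\left(z,H \right)} = -24$ ($p{\left(z,H \right)} = 4 \left(-4 - 2\right) = 4 \left(-6\right) = -24$)
$O{\left(l \right)} = \frac{1}{-24 + l}$ ($O{\left(l \right)} = \frac{1}{l - 24} = \frac{1}{-24 + l}$)
$\left(\left(704 - \frac{868}{Y}\right) - 3135\right) + O{\left(-25 \right)} = \left(\left(704 - \frac{868}{1269}\right) - 3135\right) + \frac{1}{-24 - 25} = \left(\left(704 - \frac{868}{1269}\right) - 3135\right) + \frac{1}{-49} = \left(\left(704 - \frac{868}{1269}\right) - 3135\right) - \frac{1}{49} = \left(\frac{892508}{1269} - 3135\right) - \frac{1}{49} = - \frac{3085807}{1269} - \frac{1}{49} = - \frac{151205812}{62181}$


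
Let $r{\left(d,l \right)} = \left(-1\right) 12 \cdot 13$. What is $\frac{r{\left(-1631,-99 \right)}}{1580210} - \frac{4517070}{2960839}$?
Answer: $- \frac{209952384576}{137610217535} \approx -1.5257$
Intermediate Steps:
$r{\left(d,l \right)} = -156$ ($r{\left(d,l \right)} = \left(-12\right) 13 = -156$)
$\frac{r{\left(-1631,-99 \right)}}{1580210} - \frac{4517070}{2960839} = - \frac{156}{1580210} - \frac{4517070}{2960839} = \left(-156\right) \frac{1}{1580210} - \frac{265710}{174167} = - \frac{78}{790105} - \frac{265710}{174167} = - \frac{209952384576}{137610217535}$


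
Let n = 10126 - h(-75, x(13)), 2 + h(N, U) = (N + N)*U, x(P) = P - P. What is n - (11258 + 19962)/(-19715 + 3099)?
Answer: 42079517/4154 ≈ 10130.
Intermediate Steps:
x(P) = 0
h(N, U) = -2 + 2*N*U (h(N, U) = -2 + (N + N)*U = -2 + (2*N)*U = -2 + 2*N*U)
n = 10128 (n = 10126 - (-2 + 2*(-75)*0) = 10126 - (-2 + 0) = 10126 - 1*(-2) = 10126 + 2 = 10128)
n - (11258 + 19962)/(-19715 + 3099) = 10128 - (11258 + 19962)/(-19715 + 3099) = 10128 - 31220/(-16616) = 10128 - 31220*(-1)/16616 = 10128 - 1*(-7805/4154) = 10128 + 7805/4154 = 42079517/4154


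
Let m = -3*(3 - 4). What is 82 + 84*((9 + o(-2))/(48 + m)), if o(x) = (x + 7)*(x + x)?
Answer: 1086/17 ≈ 63.882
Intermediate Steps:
o(x) = 2*x*(7 + x) (o(x) = (7 + x)*(2*x) = 2*x*(7 + x))
m = 3 (m = -3*(-1) = 3)
82 + 84*((9 + o(-2))/(48 + m)) = 82 + 84*((9 + 2*(-2)*(7 - 2))/(48 + 3)) = 82 + 84*((9 + 2*(-2)*5)/51) = 82 + 84*((9 - 20)*(1/51)) = 82 + 84*(-11*1/51) = 82 + 84*(-11/51) = 82 - 308/17 = 1086/17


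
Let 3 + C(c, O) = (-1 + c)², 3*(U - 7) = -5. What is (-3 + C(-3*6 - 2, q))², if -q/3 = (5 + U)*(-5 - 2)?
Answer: 189225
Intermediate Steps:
U = 16/3 (U = 7 + (⅓)*(-5) = 7 - 5/3 = 16/3 ≈ 5.3333)
q = 217 (q = -3*(5 + 16/3)*(-5 - 2) = -31*(-7) = -3*(-217/3) = 217)
C(c, O) = -3 + (-1 + c)²
(-3 + C(-3*6 - 2, q))² = (-3 + (-3 + (-1 + (-3*6 - 2))²))² = (-3 + (-3 + (-1 + (-18 - 2))²))² = (-3 + (-3 + (-1 - 20)²))² = (-3 + (-3 + (-21)²))² = (-3 + (-3 + 441))² = (-3 + 438)² = 435² = 189225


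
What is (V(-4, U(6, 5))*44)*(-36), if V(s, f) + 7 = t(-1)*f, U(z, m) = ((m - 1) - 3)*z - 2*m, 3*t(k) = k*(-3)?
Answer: 17424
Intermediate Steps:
t(k) = -k (t(k) = (k*(-3))/3 = (-3*k)/3 = -k)
U(z, m) = -2*m + z*(-4 + m) (U(z, m) = ((-1 + m) - 3)*z - 2*m = (-4 + m)*z - 2*m = z*(-4 + m) - 2*m = -2*m + z*(-4 + m))
V(s, f) = -7 + f (V(s, f) = -7 + (-1*(-1))*f = -7 + 1*f = -7 + f)
(V(-4, U(6, 5))*44)*(-36) = ((-7 + (-4*6 - 2*5 + 5*6))*44)*(-36) = ((-7 + (-24 - 10 + 30))*44)*(-36) = ((-7 - 4)*44)*(-36) = -11*44*(-36) = -484*(-36) = 17424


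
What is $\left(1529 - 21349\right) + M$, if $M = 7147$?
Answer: $-12673$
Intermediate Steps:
$\left(1529 - 21349\right) + M = \left(1529 - 21349\right) + 7147 = -19820 + 7147 = -12673$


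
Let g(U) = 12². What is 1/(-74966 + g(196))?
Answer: -1/74822 ≈ -1.3365e-5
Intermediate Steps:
g(U) = 144
1/(-74966 + g(196)) = 1/(-74966 + 144) = 1/(-74822) = -1/74822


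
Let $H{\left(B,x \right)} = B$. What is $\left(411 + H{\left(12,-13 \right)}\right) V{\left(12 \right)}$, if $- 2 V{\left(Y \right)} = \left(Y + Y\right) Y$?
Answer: $-60912$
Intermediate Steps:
$V{\left(Y \right)} = - Y^{2}$ ($V{\left(Y \right)} = - \frac{\left(Y + Y\right) Y}{2} = - \frac{2 Y Y}{2} = - \frac{2 Y^{2}}{2} = - Y^{2}$)
$\left(411 + H{\left(12,-13 \right)}\right) V{\left(12 \right)} = \left(411 + 12\right) \left(- 12^{2}\right) = 423 \left(\left(-1\right) 144\right) = 423 \left(-144\right) = -60912$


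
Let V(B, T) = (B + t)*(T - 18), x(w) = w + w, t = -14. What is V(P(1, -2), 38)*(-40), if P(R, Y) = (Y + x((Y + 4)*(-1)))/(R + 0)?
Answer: 16000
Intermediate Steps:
x(w) = 2*w
P(R, Y) = (-8 - Y)/R (P(R, Y) = (Y + 2*((Y + 4)*(-1)))/(R + 0) = (Y + 2*((4 + Y)*(-1)))/R = (Y + 2*(-4 - Y))/R = (Y + (-8 - 2*Y))/R = (-8 - Y)/R)
V(B, T) = (-18 + T)*(-14 + B) (V(B, T) = (B - 14)*(T - 18) = (-14 + B)*(-18 + T) = (-18 + T)*(-14 + B))
V(P(1, -2), 38)*(-40) = (252 - 18*(-8 - 1*(-2))/1 - 14*38 + ((-8 - 1*(-2))/1)*38)*(-40) = (252 - 18*(-8 + 2) - 532 + (1*(-8 + 2))*38)*(-40) = (252 - 18*(-6) - 532 + (1*(-6))*38)*(-40) = (252 - 18*(-6) - 532 - 6*38)*(-40) = (252 + 108 - 532 - 228)*(-40) = -400*(-40) = 16000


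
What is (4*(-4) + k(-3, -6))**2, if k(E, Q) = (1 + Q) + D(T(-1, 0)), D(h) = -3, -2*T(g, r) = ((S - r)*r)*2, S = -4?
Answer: 576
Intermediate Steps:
T(g, r) = -r*(-4 - r) (T(g, r) = -(-4 - r)*r*2/2 = -r*(-4 - r)*2/2 = -r*(-4 - r))
k(E, Q) = -2 + Q (k(E, Q) = (1 + Q) - 3 = -2 + Q)
(4*(-4) + k(-3, -6))**2 = (4*(-4) + (-2 - 6))**2 = (-16 - 8)**2 = (-24)**2 = 576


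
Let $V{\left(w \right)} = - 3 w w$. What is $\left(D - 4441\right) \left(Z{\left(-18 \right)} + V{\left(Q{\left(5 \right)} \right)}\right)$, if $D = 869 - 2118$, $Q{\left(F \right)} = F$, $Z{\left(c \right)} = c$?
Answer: $529170$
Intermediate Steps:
$V{\left(w \right)} = - 3 w^{2}$
$D = -1249$
$\left(D - 4441\right) \left(Z{\left(-18 \right)} + V{\left(Q{\left(5 \right)} \right)}\right) = \left(-1249 - 4441\right) \left(-18 - 3 \cdot 5^{2}\right) = - 5690 \left(-18 - 75\right) = \left(-5690\right) \left(-93\right) = 529170$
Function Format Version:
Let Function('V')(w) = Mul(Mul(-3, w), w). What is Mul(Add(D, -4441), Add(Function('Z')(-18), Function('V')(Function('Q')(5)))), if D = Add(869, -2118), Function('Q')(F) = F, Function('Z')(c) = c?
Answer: 529170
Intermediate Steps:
Function('V')(w) = Mul(-3, Pow(w, 2))
D = -1249
Mul(Add(D, -4441), Add(Function('Z')(-18), Function('V')(Function('Q')(5)))) = Mul(Add(-1249, -4441), Add(-18, Mul(-3, Pow(5, 2)))) = Mul(-5690, Add(-18, Mul(-3, 25))) = Mul(-5690, Add(-18, -75)) = Mul(-5690, -93) = 529170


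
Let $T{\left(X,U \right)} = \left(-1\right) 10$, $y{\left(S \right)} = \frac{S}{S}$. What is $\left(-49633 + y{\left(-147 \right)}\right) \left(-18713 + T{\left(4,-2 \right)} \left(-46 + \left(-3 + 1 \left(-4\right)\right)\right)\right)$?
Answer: $902458656$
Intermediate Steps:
$y{\left(S \right)} = 1$
$T{\left(X,U \right)} = -10$
$\left(-49633 + y{\left(-147 \right)}\right) \left(-18713 + T{\left(4,-2 \right)} \left(-46 + \left(-3 + 1 \left(-4\right)\right)\right)\right) = \left(-49633 + 1\right) \left(-18713 - 10 \left(-46 + \left(-3 + 1 \left(-4\right)\right)\right)\right) = - 49632 \left(-18713 - 10 \left(-46 - 7\right)\right) = - 49632 \left(-18713 - -530\right) = - 49632 \left(-18713 + 530\right) = \left(-49632\right) \left(-18183\right) = 902458656$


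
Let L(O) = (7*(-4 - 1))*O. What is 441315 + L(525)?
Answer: 422940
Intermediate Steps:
L(O) = -35*O (L(O) = (7*(-5))*O = -35*O)
441315 + L(525) = 441315 - 35*525 = 441315 - 18375 = 422940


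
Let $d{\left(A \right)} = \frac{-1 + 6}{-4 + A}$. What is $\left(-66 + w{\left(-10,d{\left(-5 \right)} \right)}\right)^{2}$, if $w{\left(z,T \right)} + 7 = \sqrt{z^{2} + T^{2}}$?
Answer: $\frac{439774}{81} - \frac{3650 \sqrt{13}}{9} \approx 3967.1$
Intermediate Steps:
$d{\left(A \right)} = \frac{5}{-4 + A}$
$w{\left(z,T \right)} = -7 + \sqrt{T^{2} + z^{2}}$ ($w{\left(z,T \right)} = -7 + \sqrt{z^{2} + T^{2}} = -7 + \sqrt{T^{2} + z^{2}}$)
$\left(-66 + w{\left(-10,d{\left(-5 \right)} \right)}\right)^{2} = \left(-66 - \left(7 - \sqrt{\left(\frac{5}{-4 - 5}\right)^{2} + \left(-10\right)^{2}}\right)\right)^{2} = \left(-66 - \left(7 - \sqrt{\left(\frac{5}{-9}\right)^{2} + 100}\right)\right)^{2} = \left(-66 - \left(7 - \sqrt{\left(5 \left(- \frac{1}{9}\right)\right)^{2} + 100}\right)\right)^{2} = \left(-66 - \left(7 - \sqrt{\left(- \frac{5}{9}\right)^{2} + 100}\right)\right)^{2} = \left(-66 - \left(7 - \sqrt{\frac{25}{81} + 100}\right)\right)^{2} = \left(-66 - \left(7 - \sqrt{\frac{8125}{81}}\right)\right)^{2} = \left(-66 - \left(7 - \frac{25 \sqrt{13}}{9}\right)\right)^{2} = \left(-73 + \frac{25 \sqrt{13}}{9}\right)^{2}$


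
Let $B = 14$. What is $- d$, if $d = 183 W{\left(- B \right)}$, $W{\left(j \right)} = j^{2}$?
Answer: $-35868$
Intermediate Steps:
$d = 35868$ ($d = 183 \left(\left(-1\right) 14\right)^{2} = 183 \left(-14\right)^{2} = 183 \cdot 196 = 35868$)
$- d = \left(-1\right) 35868 = -35868$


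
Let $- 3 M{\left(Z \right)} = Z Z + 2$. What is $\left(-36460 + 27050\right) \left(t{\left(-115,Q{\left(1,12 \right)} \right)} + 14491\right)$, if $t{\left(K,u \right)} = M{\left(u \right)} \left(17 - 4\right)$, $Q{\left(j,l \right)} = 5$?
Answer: $-135259340$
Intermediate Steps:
$M{\left(Z \right)} = - \frac{2}{3} - \frac{Z^{2}}{3}$ ($M{\left(Z \right)} = - \frac{Z Z + 2}{3} = - \frac{Z^{2} + 2}{3} = - \frac{2 + Z^{2}}{3} = - \frac{2}{3} - \frac{Z^{2}}{3}$)
$t{\left(K,u \right)} = - \frac{26}{3} - \frac{13 u^{2}}{3}$ ($t{\left(K,u \right)} = \left(- \frac{2}{3} - \frac{u^{2}}{3}\right) \left(17 - 4\right) = \left(- \frac{2}{3} - \frac{u^{2}}{3}\right) 13 = - \frac{26}{3} - \frac{13 u^{2}}{3}$)
$\left(-36460 + 27050\right) \left(t{\left(-115,Q{\left(1,12 \right)} \right)} + 14491\right) = \left(-36460 + 27050\right) \left(\left(- \frac{26}{3} - \frac{13 \cdot 5^{2}}{3}\right) + 14491\right) = - 9410 \left(\left(- \frac{26}{3} - \frac{325}{3}\right) + 14491\right) = - 9410 \left(-117 + 14491\right) = \left(-9410\right) 14374 = -135259340$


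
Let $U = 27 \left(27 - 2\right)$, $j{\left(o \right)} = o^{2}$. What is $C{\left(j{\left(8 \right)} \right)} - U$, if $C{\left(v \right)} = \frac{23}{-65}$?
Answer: $- \frac{43898}{65} \approx -675.35$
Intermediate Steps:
$C{\left(v \right)} = - \frac{23}{65}$ ($C{\left(v \right)} = 23 \left(- \frac{1}{65}\right) = - \frac{23}{65}$)
$U = 675$ ($U = 27 \cdot 25 = 675$)
$C{\left(j{\left(8 \right)} \right)} - U = - \frac{23}{65} - 675 = - \frac{43898}{65}$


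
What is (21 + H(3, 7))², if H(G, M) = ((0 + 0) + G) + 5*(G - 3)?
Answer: 576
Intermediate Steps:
H(G, M) = -15 + 6*G (H(G, M) = (0 + G) + 5*(-3 + G) = G + (-15 + 5*G) = -15 + 6*G)
(21 + H(3, 7))² = (21 + (-15 + 6*3))² = (21 + (-15 + 18))² = (21 + 3)² = 24² = 576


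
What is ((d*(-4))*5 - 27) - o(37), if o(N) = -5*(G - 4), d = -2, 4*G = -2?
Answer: -19/2 ≈ -9.5000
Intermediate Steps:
G = -½ (G = (¼)*(-2) = -½ ≈ -0.50000)
o(N) = 45/2 (o(N) = -5*(-½ - 4) = -5*(-9/2) = 45/2)
((d*(-4))*5 - 27) - o(37) = (-2*(-4)*5 - 27) - 1*45/2 = (8*5 - 27) - 45/2 = (40 - 27) - 45/2 = 13 - 45/2 = -19/2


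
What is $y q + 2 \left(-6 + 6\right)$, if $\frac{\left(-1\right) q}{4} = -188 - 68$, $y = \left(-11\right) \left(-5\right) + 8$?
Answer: $64512$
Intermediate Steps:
$y = 63$ ($y = 55 + 8 = 63$)
$q = 1024$ ($q = - 4 \left(-188 - 68\right) = \left(-4\right) \left(-256\right) = 1024$)
$y q + 2 \left(-6 + 6\right) = 63 \cdot 1024 + 2 \left(-6 + 6\right) = 64512 + 2 \cdot 0 = 64512 + 0 = 64512$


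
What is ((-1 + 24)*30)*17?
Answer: 11730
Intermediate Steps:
((-1 + 24)*30)*17 = (23*30)*17 = 690*17 = 11730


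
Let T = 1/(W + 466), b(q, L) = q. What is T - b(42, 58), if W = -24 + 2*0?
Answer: -18563/442 ≈ -41.998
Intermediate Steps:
W = -24 (W = -24 + 0 = -24)
T = 1/442 (T = 1/(-24 + 466) = 1/442 ≈ 0.0022624)
T - b(42, 58) = 1/442 - 1*42 = 1/442 - 42 = -18563/442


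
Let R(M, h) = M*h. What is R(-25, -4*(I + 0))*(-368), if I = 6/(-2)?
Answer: 110400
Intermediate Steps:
I = -3 (I = 6*(-½) = -3)
R(-25, -4*(I + 0))*(-368) = -(-100)*(-3 + 0)*(-368) = -(-100)*(-3)*(-368) = -25*12*(-368) = -300*(-368) = 110400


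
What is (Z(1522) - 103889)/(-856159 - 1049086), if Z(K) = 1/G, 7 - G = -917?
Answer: 19198687/352089276 ≈ 0.054528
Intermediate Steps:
G = 924 (G = 7 - 1*(-917) = 7 + 917 = 924)
Z(K) = 1/924
(Z(1522) - 103889)/(-856159 - 1049086) = (1/924 - 103889)/(-856159 - 1049086) = -95993435/924/(-1905245) = -95993435/924*(-1/1905245) = 19198687/352089276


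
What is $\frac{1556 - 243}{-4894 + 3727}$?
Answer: $- \frac{1313}{1167} \approx -1.1251$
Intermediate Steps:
$\frac{1556 - 243}{-4894 + 3727} = \frac{1556 + \left(-1170 + 927\right)}{-1167} = \left(1556 - 243\right) \left(- \frac{1}{1167}\right) = 1313 \left(- \frac{1}{1167}\right) = - \frac{1313}{1167}$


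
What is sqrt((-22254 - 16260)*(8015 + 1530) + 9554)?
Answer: 4*I*sqrt(22975411) ≈ 19173.0*I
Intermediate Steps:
sqrt((-22254 - 16260)*(8015 + 1530) + 9554) = sqrt(-38514*9545 + 9554) = sqrt(-367616130 + 9554) = sqrt(-367606576) = 4*I*sqrt(22975411)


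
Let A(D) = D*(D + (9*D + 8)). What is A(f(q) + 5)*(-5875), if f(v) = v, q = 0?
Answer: -1703750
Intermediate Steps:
A(D) = D*(8 + 10*D) (A(D) = D*(D + (8 + 9*D)) = D*(8 + 10*D))
A(f(q) + 5)*(-5875) = (2*(0 + 5)*(4 + 5*(0 + 5)))*(-5875) = (2*5*(4 + 5*5))*(-5875) = (2*5*(4 + 25))*(-5875) = (2*5*29)*(-5875) = 290*(-5875) = -1703750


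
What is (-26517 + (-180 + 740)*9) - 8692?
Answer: -30169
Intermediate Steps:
(-26517 + (-180 + 740)*9) - 8692 = (-26517 + 560*9) - 8692 = (-26517 + 5040) - 8692 = -21477 - 8692 = -30169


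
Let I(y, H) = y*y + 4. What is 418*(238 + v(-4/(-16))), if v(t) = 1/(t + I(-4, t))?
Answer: 8059876/81 ≈ 99505.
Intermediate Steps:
I(y, H) = 4 + y**2 (I(y, H) = y**2 + 4 = 4 + y**2)
v(t) = 1/(20 + t) (v(t) = 1/(t + (4 + (-4)**2)) = 1/(t + (4 + 16)) = 1/(t + 20) = 1/(20 + t))
418*(238 + v(-4/(-16))) = 418*(238 + 1/(20 - 4/(-16))) = 418*(238 + 1/(20 - 4*(-1/16))) = 418*(238 + 1/(20 + 1/4)) = 418*(238 + 1/(81/4)) = 418*(238 + 4/81) = 418*(19282/81) = 8059876/81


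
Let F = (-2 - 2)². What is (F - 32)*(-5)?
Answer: 80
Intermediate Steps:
F = 16 (F = (-4)² = 16)
(F - 32)*(-5) = (16 - 32)*(-5) = -16*(-5) = 80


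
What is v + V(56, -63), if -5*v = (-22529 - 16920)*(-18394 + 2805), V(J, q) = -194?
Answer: -614971431/5 ≈ -1.2299e+8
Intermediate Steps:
v = -614970461/5 (v = -(-22529 - 16920)*(-18394 + 2805)/5 = -(-39449)*(-15589)/5 = -⅕*614970461 = -614970461/5 ≈ -1.2299e+8)
v + V(56, -63) = -614970461/5 - 194 = -614971431/5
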